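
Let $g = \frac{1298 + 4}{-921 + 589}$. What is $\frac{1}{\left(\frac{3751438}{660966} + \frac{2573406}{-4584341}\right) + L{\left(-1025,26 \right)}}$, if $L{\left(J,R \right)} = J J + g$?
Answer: $\frac{251497763272698}{264230137488717672043} \approx 9.5181 \cdot 10^{-7}$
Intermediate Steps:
$g = - \frac{651}{166}$ ($g = \frac{1302}{-332} = 1302 \left(- \frac{1}{332}\right) = - \frac{651}{166} \approx -3.9217$)
$L{\left(J,R \right)} = - \frac{651}{166} + J^{2}$ ($L{\left(J,R \right)} = J J - \frac{651}{166} = J^{2} - \frac{651}{166} = - \frac{651}{166} + J^{2}$)
$\frac{1}{\left(\frac{3751438}{660966} + \frac{2573406}{-4584341}\right) + L{\left(-1025,26 \right)}} = \frac{1}{\left(\frac{3751438}{660966} + \frac{2573406}{-4584341}\right) - \left(\frac{651}{166} - \left(-1025\right)^{2}\right)} = \frac{1}{\left(3751438 \cdot \frac{1}{660966} + 2573406 \left(- \frac{1}{4584341}\right)\right) + \left(- \frac{651}{166} + 1050625\right)} = \frac{1}{\left(\frac{1875719}{330483} - \frac{2573406}{4584341}\right) + \frac{174403099}{166}} = \frac{1}{\frac{7748468581081}{1515046766703} + \frac{174403099}{166}} = \frac{1}{\frac{264230137488717672043}{251497763272698}} = \frac{251497763272698}{264230137488717672043}$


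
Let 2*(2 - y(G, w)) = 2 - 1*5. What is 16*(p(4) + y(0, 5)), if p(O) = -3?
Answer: 8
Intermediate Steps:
y(G, w) = 7/2 (y(G, w) = 2 - (2 - 1*5)/2 = 2 - (2 - 5)/2 = 2 - 1/2*(-3) = 2 + 3/2 = 7/2)
16*(p(4) + y(0, 5)) = 16*(-3 + 7/2) = 16*(1/2) = 8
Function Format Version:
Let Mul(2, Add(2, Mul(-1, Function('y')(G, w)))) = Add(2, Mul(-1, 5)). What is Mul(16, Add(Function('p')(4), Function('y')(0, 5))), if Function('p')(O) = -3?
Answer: 8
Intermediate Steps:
Function('y')(G, w) = Rational(7, 2) (Function('y')(G, w) = Add(2, Mul(Rational(-1, 2), Add(2, Mul(-1, 5)))) = Add(2, Mul(Rational(-1, 2), Add(2, -5))) = Add(2, Mul(Rational(-1, 2), -3)) = Add(2, Rational(3, 2)) = Rational(7, 2))
Mul(16, Add(Function('p')(4), Function('y')(0, 5))) = Mul(16, Add(-3, Rational(7, 2))) = Mul(16, Rational(1, 2)) = 8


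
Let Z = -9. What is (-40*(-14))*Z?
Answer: -5040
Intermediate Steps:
(-40*(-14))*Z = -40*(-14)*(-9) = 560*(-9) = -5040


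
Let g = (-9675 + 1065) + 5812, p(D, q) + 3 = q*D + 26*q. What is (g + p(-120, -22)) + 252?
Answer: -481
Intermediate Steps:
p(D, q) = -3 + 26*q + D*q (p(D, q) = -3 + (q*D + 26*q) = -3 + (D*q + 26*q) = -3 + (26*q + D*q) = -3 + 26*q + D*q)
g = -2798 (g = -8610 + 5812 = -2798)
(g + p(-120, -22)) + 252 = (-2798 + (-3 + 26*(-22) - 120*(-22))) + 252 = (-2798 + (-3 - 572 + 2640)) + 252 = (-2798 + 2065) + 252 = -733 + 252 = -481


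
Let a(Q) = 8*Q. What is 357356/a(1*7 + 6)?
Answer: 89339/26 ≈ 3436.1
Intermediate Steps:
357356/a(1*7 + 6) = 357356/((8*(1*7 + 6))) = 357356/((8*(7 + 6))) = 357356/((8*13)) = 357356/104 = 357356*(1/104) = 89339/26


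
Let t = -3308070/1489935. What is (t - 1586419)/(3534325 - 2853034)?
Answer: -157577633389/67671953739 ≈ -2.3286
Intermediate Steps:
t = -220538/99329 (t = -3308070*1/1489935 = -220538/99329 ≈ -2.2203)
(t - 1586419)/(3534325 - 2853034) = (-220538/99329 - 1586419)/(3534325 - 2853034) = -157577633389/99329/681291 = -157577633389/99329*1/681291 = -157577633389/67671953739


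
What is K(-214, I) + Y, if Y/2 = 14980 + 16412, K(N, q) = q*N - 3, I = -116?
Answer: 87605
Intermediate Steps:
K(N, q) = -3 + N*q (K(N, q) = N*q - 3 = -3 + N*q)
Y = 62784 (Y = 2*(14980 + 16412) = 2*31392 = 62784)
K(-214, I) + Y = (-3 - 214*(-116)) + 62784 = (-3 + 24824) + 62784 = 24821 + 62784 = 87605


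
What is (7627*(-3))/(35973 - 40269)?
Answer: 7627/1432 ≈ 5.3261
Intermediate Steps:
(7627*(-3))/(35973 - 40269) = -22881/(-4296) = -22881*(-1/4296) = 7627/1432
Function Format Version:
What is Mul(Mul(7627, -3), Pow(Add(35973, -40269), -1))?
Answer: Rational(7627, 1432) ≈ 5.3261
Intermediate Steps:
Mul(Mul(7627, -3), Pow(Add(35973, -40269), -1)) = Mul(-22881, Pow(-4296, -1)) = Mul(-22881, Rational(-1, 4296)) = Rational(7627, 1432)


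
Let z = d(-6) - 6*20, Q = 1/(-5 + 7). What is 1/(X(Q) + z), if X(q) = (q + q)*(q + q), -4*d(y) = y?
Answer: -2/235 ≈ -0.0085106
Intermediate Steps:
d(y) = -y/4
Q = ½ (Q = 1/2 = ½ ≈ 0.50000)
X(q) = 4*q² (X(q) = (2*q)*(2*q) = 4*q²)
z = -237/2 (z = -¼*(-6) - 6*20 = 3/2 - 120 = -237/2 ≈ -118.50)
1/(X(Q) + z) = 1/(4*(½)² - 237/2) = 1/(4*(¼) - 237/2) = 1/(1 - 237/2) = 1/(-235/2) = -2/235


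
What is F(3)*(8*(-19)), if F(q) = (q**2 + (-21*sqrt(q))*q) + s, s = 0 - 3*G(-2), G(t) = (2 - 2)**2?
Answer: -1368 + 9576*sqrt(3) ≈ 15218.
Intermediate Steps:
G(t) = 0 (G(t) = 0**2 = 0)
s = 0 (s = 0 - 3*0 = 0 + 0 = 0)
F(q) = q**2 - 21*q**(3/2) (F(q) = (q**2 + (-21*sqrt(q))*q) + 0 = (q**2 - 21*q**(3/2)) + 0 = q**2 - 21*q**(3/2))
F(3)*(8*(-19)) = (3**2 - 63*sqrt(3))*(8*(-19)) = (9 - 63*sqrt(3))*(-152) = -1368 + 9576*sqrt(3)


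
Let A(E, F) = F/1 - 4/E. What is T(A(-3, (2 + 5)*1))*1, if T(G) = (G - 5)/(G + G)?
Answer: ⅕ ≈ 0.20000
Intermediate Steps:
A(E, F) = F - 4/E (A(E, F) = F*1 - 4/E = F - 4/E)
T(G) = (-5 + G)/(2*G) (T(G) = (-5 + G)/((2*G)) = (-5 + G)*(1/(2*G)) = (-5 + G)/(2*G))
T(A(-3, (2 + 5)*1))*1 = ((-5 + ((2 + 5)*1 - 4/(-3)))/(2*((2 + 5)*1 - 4/(-3))))*1 = ((-5 + (7*1 - 4*(-⅓)))/(2*(7*1 - 4*(-⅓))))*1 = ((-5 + (7 + 4/3))/(2*(7 + 4/3)))*1 = ((-5 + 25/3)/(2*(25/3)))*1 = ((½)*(3/25)*(10/3))*1 = (⅕)*1 = ⅕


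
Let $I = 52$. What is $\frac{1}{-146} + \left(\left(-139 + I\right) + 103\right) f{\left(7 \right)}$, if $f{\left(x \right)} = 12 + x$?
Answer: $\frac{44383}{146} \approx 303.99$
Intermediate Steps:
$\frac{1}{-146} + \left(\left(-139 + I\right) + 103\right) f{\left(7 \right)} = \frac{1}{-146} + \left(\left(-139 + 52\right) + 103\right) \left(12 + 7\right) = - \frac{1}{146} + \left(-87 + 103\right) 19 = - \frac{1}{146} + 16 \cdot 19 = - \frac{1}{146} + 304 = \frac{44383}{146}$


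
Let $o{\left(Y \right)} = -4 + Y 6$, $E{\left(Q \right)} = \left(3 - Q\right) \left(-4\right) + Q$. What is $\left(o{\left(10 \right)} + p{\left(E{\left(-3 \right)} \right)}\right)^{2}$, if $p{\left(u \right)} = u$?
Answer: $841$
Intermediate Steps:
$E{\left(Q \right)} = -12 + 5 Q$ ($E{\left(Q \right)} = \left(-12 + 4 Q\right) + Q = -12 + 5 Q$)
$o{\left(Y \right)} = -4 + 6 Y$
$\left(o{\left(10 \right)} + p{\left(E{\left(-3 \right)} \right)}\right)^{2} = \left(\left(-4 + 6 \cdot 10\right) + \left(-12 + 5 \left(-3\right)\right)\right)^{2} = \left(\left(-4 + 60\right) - 27\right)^{2} = \left(56 - 27\right)^{2} = 29^{2} = 841$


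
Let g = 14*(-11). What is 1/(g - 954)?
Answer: -1/1108 ≈ -0.00090253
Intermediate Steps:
g = -154
1/(g - 954) = 1/(-154 - 954) = 1/(-1108) = -1/1108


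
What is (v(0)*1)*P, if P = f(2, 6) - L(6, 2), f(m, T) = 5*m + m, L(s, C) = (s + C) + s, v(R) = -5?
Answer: 10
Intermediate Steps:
L(s, C) = C + 2*s (L(s, C) = (C + s) + s = C + 2*s)
f(m, T) = 6*m
P = -2 (P = 6*2 - (2 + 2*6) = 12 - (2 + 12) = 12 - 1*14 = 12 - 14 = -2)
(v(0)*1)*P = -5*1*(-2) = -5*(-2) = 10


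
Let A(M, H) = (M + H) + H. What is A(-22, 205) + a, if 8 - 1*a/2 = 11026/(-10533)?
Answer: 4277384/10533 ≈ 406.09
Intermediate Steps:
A(M, H) = M + 2*H (A(M, H) = (H + M) + H = M + 2*H)
a = 190580/10533 (a = 16 - 22052/(-10533) = 16 - 22052*(-1)/10533 = 16 - 2*(-11026/10533) = 16 + 22052/10533 = 190580/10533 ≈ 18.094)
A(-22, 205) + a = (-22 + 2*205) + 190580/10533 = (-22 + 410) + 190580/10533 = 388 + 190580/10533 = 4277384/10533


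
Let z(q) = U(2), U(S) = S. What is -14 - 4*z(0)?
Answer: -22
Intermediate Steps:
z(q) = 2
-14 - 4*z(0) = -14 - 4*2 = -14 - 8 = -22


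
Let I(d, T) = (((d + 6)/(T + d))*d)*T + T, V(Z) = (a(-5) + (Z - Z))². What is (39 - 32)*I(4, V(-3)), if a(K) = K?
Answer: 12075/29 ≈ 416.38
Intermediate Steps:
V(Z) = 25 (V(Z) = (-5 + (Z - Z))² = (-5 + 0)² = (-5)² = 25)
I(d, T) = T + T*d*(6 + d)/(T + d) (I(d, T) = (((6 + d)/(T + d))*d)*T + T = (d*(6 + d)/(T + d))*T + T = T*d*(6 + d)/(T + d) + T = T + T*d*(6 + d)/(T + d))
(39 - 32)*I(4, V(-3)) = (39 - 32)*(25*(25 + 4² + 7*4)/(25 + 4)) = 7*(25*(25 + 16 + 28)/29) = 7*(25*(1/29)*69) = 7*(1725/29) = 12075/29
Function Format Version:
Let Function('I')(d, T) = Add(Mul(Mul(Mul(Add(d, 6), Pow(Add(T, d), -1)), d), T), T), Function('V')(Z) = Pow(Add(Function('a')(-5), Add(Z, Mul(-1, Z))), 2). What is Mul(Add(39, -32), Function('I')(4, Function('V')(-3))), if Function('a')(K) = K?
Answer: Rational(12075, 29) ≈ 416.38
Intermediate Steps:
Function('V')(Z) = 25 (Function('V')(Z) = Pow(Add(-5, Add(Z, Mul(-1, Z))), 2) = Pow(Add(-5, 0), 2) = Pow(-5, 2) = 25)
Function('I')(d, T) = Add(T, Mul(T, d, Pow(Add(T, d), -1), Add(6, d))) (Function('I')(d, T) = Add(Mul(Mul(Mul(Add(6, d), Pow(Add(T, d), -1)), d), T), T) = Add(Mul(Mul(Mul(Pow(Add(T, d), -1), Add(6, d)), d), T), T) = Add(Mul(Mul(d, Pow(Add(T, d), -1), Add(6, d)), T), T) = Add(Mul(T, d, Pow(Add(T, d), -1), Add(6, d)), T) = Add(T, Mul(T, d, Pow(Add(T, d), -1), Add(6, d))))
Mul(Add(39, -32), Function('I')(4, Function('V')(-3))) = Mul(Add(39, -32), Mul(25, Pow(Add(25, 4), -1), Add(25, Pow(4, 2), Mul(7, 4)))) = Mul(7, Mul(25, Pow(29, -1), Add(25, 16, 28))) = Mul(7, Mul(25, Rational(1, 29), 69)) = Mul(7, Rational(1725, 29)) = Rational(12075, 29)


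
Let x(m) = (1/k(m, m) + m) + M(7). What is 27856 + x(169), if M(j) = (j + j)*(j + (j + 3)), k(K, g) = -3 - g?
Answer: 4861235/172 ≈ 28263.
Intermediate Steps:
M(j) = 2*j*(3 + 2*j) (M(j) = (2*j)*(j + (3 + j)) = (2*j)*(3 + 2*j) = 2*j*(3 + 2*j))
x(m) = 238 + m + 1/(-3 - m) (x(m) = (1/(-3 - m) + m) + 2*7*(3 + 2*7) = (m + 1/(-3 - m)) + 2*7*(3 + 14) = (m + 1/(-3 - m)) + 2*7*17 = (m + 1/(-3 - m)) + 238 = 238 + m + 1/(-3 - m))
27856 + x(169) = 27856 + (-1 + (3 + 169)*(238 + 169))/(3 + 169) = 27856 + (-1 + 172*407)/172 = 27856 + (-1 + 70004)/172 = 27856 + (1/172)*70003 = 27856 + 70003/172 = 4861235/172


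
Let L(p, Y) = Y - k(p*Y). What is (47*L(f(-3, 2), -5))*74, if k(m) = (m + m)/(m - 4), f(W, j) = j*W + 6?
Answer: -17390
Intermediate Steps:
f(W, j) = 6 + W*j (f(W, j) = W*j + 6 = 6 + W*j)
k(m) = 2*m/(-4 + m) (k(m) = (2*m)/(-4 + m) = 2*m/(-4 + m))
L(p, Y) = Y - 2*Y*p/(-4 + Y*p) (L(p, Y) = Y - 2*p*Y/(-4 + p*Y) = Y - 2*Y*p/(-4 + Y*p))
(47*L(f(-3, 2), -5))*74 = (47*(-5*(-4 - 2*(6 - 3*2) - 5*(6 - 3*2))/(-4 - 5*(6 - 3*2))))*74 = (47*(-5*(-4 - 2*(6 - 6) - 5*(6 - 6))/(-4 - 5*(6 - 6))))*74 = (47*(-5*(-4 - 2*0 - 5*0)/(-4 - 5*0)))*74 = (47*(-5*(-4 + 0 + 0)/(-4 + 0)))*74 = (47*(-5*(-4)/(-4)))*74 = (47*(-5*(-¼)*(-4)))*74 = (47*(-5))*74 = -235*74 = -17390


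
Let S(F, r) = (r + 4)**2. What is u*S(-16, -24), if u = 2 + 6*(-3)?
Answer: -6400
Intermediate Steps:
S(F, r) = (4 + r)**2
u = -16 (u = 2 - 18 = -16)
u*S(-16, -24) = -16*(4 - 24)**2 = -16*(-20)**2 = -16*400 = -6400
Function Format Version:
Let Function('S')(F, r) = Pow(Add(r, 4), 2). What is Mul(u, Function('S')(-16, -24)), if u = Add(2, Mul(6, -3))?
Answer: -6400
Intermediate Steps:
Function('S')(F, r) = Pow(Add(4, r), 2)
u = -16 (u = Add(2, -18) = -16)
Mul(u, Function('S')(-16, -24)) = Mul(-16, Pow(Add(4, -24), 2)) = Mul(-16, Pow(-20, 2)) = Mul(-16, 400) = -6400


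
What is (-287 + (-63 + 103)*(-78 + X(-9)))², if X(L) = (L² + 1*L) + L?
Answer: 786769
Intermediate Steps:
X(L) = L² + 2*L (X(L) = (L² + L) + L = (L + L²) + L = L² + 2*L)
(-287 + (-63 + 103)*(-78 + X(-9)))² = (-287 + (-63 + 103)*(-78 - 9*(2 - 9)))² = (-287 + 40*(-78 - 9*(-7)))² = (-287 + 40*(-78 + 63))² = (-287 + 40*(-15))² = (-287 - 600)² = (-887)² = 786769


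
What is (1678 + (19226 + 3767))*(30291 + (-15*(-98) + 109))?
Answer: 786264770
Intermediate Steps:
(1678 + (19226 + 3767))*(30291 + (-15*(-98) + 109)) = (1678 + 22993)*(30291 + (1470 + 109)) = 24671*(30291 + 1579) = 24671*31870 = 786264770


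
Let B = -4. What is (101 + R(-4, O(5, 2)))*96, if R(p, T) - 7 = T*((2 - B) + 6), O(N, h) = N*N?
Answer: 39168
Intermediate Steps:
O(N, h) = N²
R(p, T) = 7 + 12*T (R(p, T) = 7 + T*((2 - 1*(-4)) + 6) = 7 + T*((2 + 4) + 6) = 7 + T*(6 + 6) = 7 + T*12 = 7 + 12*T)
(101 + R(-4, O(5, 2)))*96 = (101 + (7 + 12*5²))*96 = (101 + (7 + 12*25))*96 = (101 + (7 + 300))*96 = (101 + 307)*96 = 408*96 = 39168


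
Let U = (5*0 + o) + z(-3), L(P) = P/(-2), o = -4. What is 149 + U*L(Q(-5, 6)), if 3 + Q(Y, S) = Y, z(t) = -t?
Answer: 145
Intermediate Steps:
Q(Y, S) = -3 + Y
L(P) = -P/2 (L(P) = P*(-½) = -P/2)
U = -1 (U = (5*0 - 4) - 1*(-3) = (0 - 4) + 3 = -4 + 3 = -1)
149 + U*L(Q(-5, 6)) = 149 - (-1)*(-3 - 5)/2 = 149 - (-1)*(-8)/2 = 149 - 1*4 = 149 - 4 = 145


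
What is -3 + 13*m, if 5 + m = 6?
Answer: 10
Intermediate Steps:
m = 1 (m = -5 + 6 = 1)
-3 + 13*m = -3 + 13*1 = -3 + 13 = 10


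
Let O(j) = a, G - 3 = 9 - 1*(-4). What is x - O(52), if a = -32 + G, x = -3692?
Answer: -3676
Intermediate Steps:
G = 16 (G = 3 + (9 - 1*(-4)) = 3 + (9 + 4) = 3 + 13 = 16)
a = -16 (a = -32 + 16 = -16)
O(j) = -16
x - O(52) = -3692 - 1*(-16) = -3692 + 16 = -3676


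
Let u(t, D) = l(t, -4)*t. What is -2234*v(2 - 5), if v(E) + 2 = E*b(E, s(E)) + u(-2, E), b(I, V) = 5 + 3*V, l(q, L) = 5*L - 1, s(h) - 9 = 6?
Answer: 245740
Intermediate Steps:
s(h) = 15 (s(h) = 9 + 6 = 15)
l(q, L) = -1 + 5*L
u(t, D) = -21*t (u(t, D) = (-1 + 5*(-4))*t = (-1 - 20)*t = -21*t)
v(E) = 40 + 50*E (v(E) = -2 + (E*(5 + 3*15) - 21*(-2)) = -2 + (E*(5 + 45) + 42) = -2 + (E*50 + 42) = -2 + (50*E + 42) = -2 + (42 + 50*E) = 40 + 50*E)
-2234*v(2 - 5) = -2234*(40 + 50*(2 - 5)) = -2234*(40 + 50*(-3)) = -2234*(40 - 150) = -2234*(-110) = 245740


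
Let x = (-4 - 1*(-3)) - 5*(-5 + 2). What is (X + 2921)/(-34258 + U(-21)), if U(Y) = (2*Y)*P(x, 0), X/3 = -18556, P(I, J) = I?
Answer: 52747/34846 ≈ 1.5137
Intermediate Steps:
x = 14 (x = (-4 + 3) - 5*(-3) = -1 + 15 = 14)
X = -55668 (X = 3*(-18556) = -55668)
U(Y) = 28*Y (U(Y) = (2*Y)*14 = 28*Y)
(X + 2921)/(-34258 + U(-21)) = (-55668 + 2921)/(-34258 + 28*(-21)) = -52747/(-34258 - 588) = -52747/(-34846) = -52747*(-1/34846) = 52747/34846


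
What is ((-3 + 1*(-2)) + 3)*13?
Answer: -26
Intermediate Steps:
((-3 + 1*(-2)) + 3)*13 = ((-3 - 2) + 3)*13 = (-5 + 3)*13 = -2*13 = -26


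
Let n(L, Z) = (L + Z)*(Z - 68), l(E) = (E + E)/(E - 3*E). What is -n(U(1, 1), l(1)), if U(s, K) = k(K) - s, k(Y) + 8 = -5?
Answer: -1035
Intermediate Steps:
k(Y) = -13 (k(Y) = -8 - 5 = -13)
l(E) = -1 (l(E) = (2*E)/((-2*E)) = (2*E)*(-1/(2*E)) = -1)
U(s, K) = -13 - s
n(L, Z) = (-68 + Z)*(L + Z) (n(L, Z) = (L + Z)*(-68 + Z) = (-68 + Z)*(L + Z))
-n(U(1, 1), l(1)) = -((-1)**2 - 68*(-13 - 1*1) - 68*(-1) + (-13 - 1*1)*(-1)) = -(1 - 68*(-13 - 1) + 68 + (-13 - 1)*(-1)) = -(1 - 68*(-14) + 68 - 14*(-1)) = -(1 + 952 + 68 + 14) = -1*1035 = -1035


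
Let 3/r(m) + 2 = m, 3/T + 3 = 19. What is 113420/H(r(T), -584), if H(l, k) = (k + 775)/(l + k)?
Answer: -1926325280/5539 ≈ -3.4778e+5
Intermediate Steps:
T = 3/16 (T = 3/(-3 + 19) = 3/16 ≈ 0.18750)
r(m) = 3/(-2 + m)
H(l, k) = (775 + k)/(k + l)
113420/H(r(T), -584) = 113420/(((775 - 584)/(-584 + 3/(-2 + 3/16)))) = 113420/((191/(-584 + 3/(-29/16)))) = 113420/((191/(-584 + 3*(-16/29)))) = 113420/((191/(-584 - 48/29))) = 113420/((191/(-16984/29))) = 113420/((-29/16984*191)) = 113420/(-5539/16984) = 113420*(-16984/5539) = -1926325280/5539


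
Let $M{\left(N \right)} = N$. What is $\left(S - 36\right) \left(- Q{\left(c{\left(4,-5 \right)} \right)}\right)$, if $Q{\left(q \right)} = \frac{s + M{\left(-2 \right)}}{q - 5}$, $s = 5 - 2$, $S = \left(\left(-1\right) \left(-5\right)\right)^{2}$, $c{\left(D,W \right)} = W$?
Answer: $- \frac{11}{10} \approx -1.1$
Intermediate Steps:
$S = 25$ ($S = 5^{2} = 25$)
$s = 3$
$Q{\left(q \right)} = \frac{1}{-5 + q}$ ($Q{\left(q \right)} = \frac{3 - 2}{q - 5} = 1 \frac{1}{-5 + q} = \frac{1}{-5 + q}$)
$\left(S - 36\right) \left(- Q{\left(c{\left(4,-5 \right)} \right)}\right) = \left(25 - 36\right) \left(- \frac{1}{-5 - 5}\right) = - 11 \left(- \frac{1}{-10}\right) = - 11 \left(\left(-1\right) \left(- \frac{1}{10}\right)\right) = \left(-11\right) \frac{1}{10} = - \frac{11}{10}$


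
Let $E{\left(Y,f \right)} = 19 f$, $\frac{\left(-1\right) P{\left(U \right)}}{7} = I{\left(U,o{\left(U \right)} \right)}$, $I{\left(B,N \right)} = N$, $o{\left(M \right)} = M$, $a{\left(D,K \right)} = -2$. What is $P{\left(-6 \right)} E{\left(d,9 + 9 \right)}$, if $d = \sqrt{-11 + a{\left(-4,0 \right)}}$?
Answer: $14364$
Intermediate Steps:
$d = i \sqrt{13}$ ($d = \sqrt{-11 - 2} = \sqrt{-13} = i \sqrt{13} \approx 3.6056 i$)
$P{\left(U \right)} = - 7 U$
$P{\left(-6 \right)} E{\left(d,9 + 9 \right)} = \left(-7\right) \left(-6\right) 19 \left(9 + 9\right) = 42 \cdot 19 \cdot 18 = 42 \cdot 342 = 14364$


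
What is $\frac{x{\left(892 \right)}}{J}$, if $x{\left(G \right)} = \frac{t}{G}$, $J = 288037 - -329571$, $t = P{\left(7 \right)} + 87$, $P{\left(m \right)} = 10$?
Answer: $\frac{97}{550906336} \approx 1.7607 \cdot 10^{-7}$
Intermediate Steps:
$t = 97$ ($t = 10 + 87 = 97$)
$J = 617608$ ($J = 288037 + 329571 = 617608$)
$x{\left(G \right)} = \frac{97}{G}$
$\frac{x{\left(892 \right)}}{J} = \frac{97 \cdot \frac{1}{892}}{617608} = 97 \cdot \frac{1}{892} \cdot \frac{1}{617608} = \frac{97}{892} \cdot \frac{1}{617608} = \frac{97}{550906336}$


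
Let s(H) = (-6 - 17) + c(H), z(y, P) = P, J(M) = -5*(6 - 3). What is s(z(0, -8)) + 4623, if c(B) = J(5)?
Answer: 4585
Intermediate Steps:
J(M) = -15 (J(M) = -5*3 = -15)
c(B) = -15
s(H) = -38 (s(H) = (-6 - 17) - 15 = -23 - 15 = -38)
s(z(0, -8)) + 4623 = -38 + 4623 = 4585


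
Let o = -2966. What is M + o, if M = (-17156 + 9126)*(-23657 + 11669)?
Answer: 96260674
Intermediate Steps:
M = 96263640 (M = -8030*(-11988) = 96263640)
M + o = 96263640 - 2966 = 96260674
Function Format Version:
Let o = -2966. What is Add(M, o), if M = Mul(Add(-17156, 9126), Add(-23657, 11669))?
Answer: 96260674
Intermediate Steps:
M = 96263640 (M = Mul(-8030, -11988) = 96263640)
Add(M, o) = Add(96263640, -2966) = 96260674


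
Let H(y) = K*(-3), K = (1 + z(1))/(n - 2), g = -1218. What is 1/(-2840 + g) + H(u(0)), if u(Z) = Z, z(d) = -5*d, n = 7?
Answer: 48691/20290 ≈ 2.3998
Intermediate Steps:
K = -4/5 (K = (1 - 5*1)/(7 - 2) = (1 - 5)/5 = -4*1/5 = -4/5 ≈ -0.80000)
H(y) = 12/5 (H(y) = -4/5*(-3) = 12/5)
1/(-2840 + g) + H(u(0)) = 1/(-2840 - 1218) + 12/5 = 1/(-4058) + 12/5 = -1/4058 + 12/5 = 48691/20290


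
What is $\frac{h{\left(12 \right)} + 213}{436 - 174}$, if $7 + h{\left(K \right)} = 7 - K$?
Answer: $\frac{201}{262} \approx 0.76718$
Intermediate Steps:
$h{\left(K \right)} = - K$ ($h{\left(K \right)} = -7 - \left(-7 + K\right) = - K$)
$\frac{h{\left(12 \right)} + 213}{436 - 174} = \frac{\left(-1\right) 12 + 213}{436 - 174} = \frac{-12 + 213}{262} = 201 \cdot \frac{1}{262} = \frac{201}{262}$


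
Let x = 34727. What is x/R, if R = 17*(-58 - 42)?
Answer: -34727/1700 ≈ -20.428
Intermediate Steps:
R = -1700 (R = 17*(-100) = -1700)
x/R = 34727/(-1700) = 34727*(-1/1700) = -34727/1700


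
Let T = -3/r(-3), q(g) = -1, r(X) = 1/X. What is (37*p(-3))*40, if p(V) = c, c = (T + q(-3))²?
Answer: 94720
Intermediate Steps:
r(X) = 1/X
T = 9 (T = -3/(1/(-3)) = -3/(-⅓) = -3*(-3) = 9)
c = 64 (c = (9 - 1)² = 8² = 64)
p(V) = 64
(37*p(-3))*40 = (37*64)*40 = 2368*40 = 94720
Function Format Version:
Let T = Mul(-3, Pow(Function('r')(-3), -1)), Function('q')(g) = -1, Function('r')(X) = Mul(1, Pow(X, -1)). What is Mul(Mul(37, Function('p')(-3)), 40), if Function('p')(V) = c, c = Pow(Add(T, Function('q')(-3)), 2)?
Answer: 94720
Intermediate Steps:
Function('r')(X) = Pow(X, -1)
T = 9 (T = Mul(-3, Pow(Pow(-3, -1), -1)) = Mul(-3, Pow(Rational(-1, 3), -1)) = Mul(-3, -3) = 9)
c = 64 (c = Pow(Add(9, -1), 2) = Pow(8, 2) = 64)
Function('p')(V) = 64
Mul(Mul(37, Function('p')(-3)), 40) = Mul(Mul(37, 64), 40) = Mul(2368, 40) = 94720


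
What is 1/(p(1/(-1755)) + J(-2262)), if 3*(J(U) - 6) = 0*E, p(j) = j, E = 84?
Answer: 1755/10529 ≈ 0.16668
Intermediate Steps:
J(U) = 6 (J(U) = 6 + (0*84)/3 = 6 + (⅓)*0 = 6 + 0 = 6)
1/(p(1/(-1755)) + J(-2262)) = 1/(1/(-1755) + 6) = 1/(-1/1755 + 6) = 1/(10529/1755) = 1755/10529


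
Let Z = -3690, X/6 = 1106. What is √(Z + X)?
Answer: √2946 ≈ 54.277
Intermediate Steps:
X = 6636 (X = 6*1106 = 6636)
√(Z + X) = √(-3690 + 6636) = √2946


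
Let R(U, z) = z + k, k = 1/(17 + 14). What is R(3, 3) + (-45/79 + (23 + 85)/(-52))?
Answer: 12280/31837 ≈ 0.38571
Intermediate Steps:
k = 1/31 ≈ 0.032258
R(U, z) = 1/31 + z (R(U, z) = z + 1/31 = 1/31 + z)
R(3, 3) + (-45/79 + (23 + 85)/(-52)) = (1/31 + 3) + (-45/79 + (23 + 85)/(-52)) = 94/31 + (-45*1/79 + 108*(-1/52)) = 94/31 + (-45/79 - 27/13) = 94/31 - 2718/1027 = 12280/31837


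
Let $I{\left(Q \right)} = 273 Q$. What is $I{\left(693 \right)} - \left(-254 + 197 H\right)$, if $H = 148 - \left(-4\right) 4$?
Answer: $157135$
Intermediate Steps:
$H = 164$ ($H = 148 - -16 = 148 + 16 = 164$)
$I{\left(693 \right)} - \left(-254 + 197 H\right) = 273 \cdot 693 - \left(-254 + 197 \cdot 164\right) = 189189 - \left(-254 + 32308\right) = 189189 - 32054 = 157135$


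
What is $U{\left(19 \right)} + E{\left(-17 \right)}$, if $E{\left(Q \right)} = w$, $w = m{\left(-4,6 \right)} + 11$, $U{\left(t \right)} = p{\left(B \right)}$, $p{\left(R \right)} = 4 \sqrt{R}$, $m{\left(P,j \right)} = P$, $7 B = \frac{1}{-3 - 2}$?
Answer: $7 + \frac{4 i \sqrt{35}}{35} \approx 7.0 + 0.67612 i$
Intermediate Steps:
$B = - \frac{1}{35}$ ($B = \frac{1}{7 \left(-3 - 2\right)} = \frac{1}{7 \left(-5\right)} = \frac{1}{7} \left(- \frac{1}{5}\right) = - \frac{1}{35} \approx -0.028571$)
$U{\left(t \right)} = \frac{4 i \sqrt{35}}{35}$ ($U{\left(t \right)} = 4 \sqrt{- \frac{1}{35}} = 4 \frac{i \sqrt{35}}{35} = \frac{4 i \sqrt{35}}{35}$)
$w = 7$ ($w = -4 + 11 = 7$)
$E{\left(Q \right)} = 7$
$U{\left(19 \right)} + E{\left(-17 \right)} = \frac{4 i \sqrt{35}}{35} + 7 = 7 + \frac{4 i \sqrt{35}}{35}$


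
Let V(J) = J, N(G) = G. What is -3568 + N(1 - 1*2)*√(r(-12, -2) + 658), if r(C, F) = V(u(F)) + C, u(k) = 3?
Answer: -3568 - √649 ≈ -3593.5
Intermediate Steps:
r(C, F) = 3 + C
-3568 + N(1 - 1*2)*√(r(-12, -2) + 658) = -3568 + (1 - 1*2)*√((3 - 12) + 658) = -3568 + (1 - 2)*√(-9 + 658) = -3568 - √649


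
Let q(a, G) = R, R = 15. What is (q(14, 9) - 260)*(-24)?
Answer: 5880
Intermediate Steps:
q(a, G) = 15
(q(14, 9) - 260)*(-24) = (15 - 260)*(-24) = -245*(-24) = 5880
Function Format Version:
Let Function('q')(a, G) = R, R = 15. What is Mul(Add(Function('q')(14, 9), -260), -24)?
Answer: 5880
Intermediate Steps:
Function('q')(a, G) = 15
Mul(Add(Function('q')(14, 9), -260), -24) = Mul(Add(15, -260), -24) = Mul(-245, -24) = 5880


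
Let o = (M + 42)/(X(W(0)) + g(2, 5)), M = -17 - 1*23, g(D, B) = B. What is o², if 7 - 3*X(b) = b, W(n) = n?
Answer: 9/121 ≈ 0.074380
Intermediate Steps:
M = -40 (M = -17 - 23 = -40)
X(b) = 7/3 - b/3
o = 3/11 (o = (-40 + 42)/((7/3 - ⅓*0) + 5) = 2/((7/3 + 0) + 5) = 2/(7/3 + 5) = 2/(22/3) = 2*(3/22) = 3/11 ≈ 0.27273)
o² = (3/11)² = 9/121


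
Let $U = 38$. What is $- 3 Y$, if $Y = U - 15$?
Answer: $-69$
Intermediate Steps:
$Y = 23$ ($Y = 38 - 15 = 23$)
$- 3 Y = \left(-3\right) 23 = -69$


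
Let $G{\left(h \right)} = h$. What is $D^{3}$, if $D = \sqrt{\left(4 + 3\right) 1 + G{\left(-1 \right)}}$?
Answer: $6 \sqrt{6} \approx 14.697$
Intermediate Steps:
$D = \sqrt{6}$ ($D = \sqrt{\left(4 + 3\right) 1 - 1} = \sqrt{7 \cdot 1 - 1} = \sqrt{7 - 1} = \sqrt{6} \approx 2.4495$)
$D^{3} = \left(\sqrt{6}\right)^{3} = 6 \sqrt{6}$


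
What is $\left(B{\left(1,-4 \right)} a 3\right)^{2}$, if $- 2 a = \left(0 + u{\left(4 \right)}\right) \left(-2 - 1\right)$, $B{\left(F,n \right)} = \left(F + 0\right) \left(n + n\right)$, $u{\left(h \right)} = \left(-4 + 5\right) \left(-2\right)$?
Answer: $5184$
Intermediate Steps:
$u{\left(h \right)} = -2$ ($u{\left(h \right)} = 1 \left(-2\right) = -2$)
$B{\left(F,n \right)} = 2 F n$ ($B{\left(F,n \right)} = F 2 n = 2 F n$)
$a = -3$ ($a = - \frac{\left(0 - 2\right) \left(-2 - 1\right)}{2} = - \frac{\left(-2\right) \left(-3\right)}{2} = \left(- \frac{1}{2}\right) 6 = -3$)
$\left(B{\left(1,-4 \right)} a 3\right)^{2} = \left(2 \cdot 1 \left(-4\right) \left(-3\right) 3\right)^{2} = \left(\left(-8\right) \left(-3\right) 3\right)^{2} = \left(24 \cdot 3\right)^{2} = 72^{2} = 5184$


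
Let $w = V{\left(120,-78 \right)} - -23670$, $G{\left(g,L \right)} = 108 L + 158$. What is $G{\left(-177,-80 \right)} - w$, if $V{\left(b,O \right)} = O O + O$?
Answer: $-38158$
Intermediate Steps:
$V{\left(b,O \right)} = O + O^{2}$ ($V{\left(b,O \right)} = O^{2} + O = O + O^{2}$)
$G{\left(g,L \right)} = 158 + 108 L$
$w = 29676$ ($w = - 78 \left(1 - 78\right) - -23670 = \left(-78\right) \left(-77\right) + 23670 = 6006 + 23670 = 29676$)
$G{\left(-177,-80 \right)} - w = \left(158 + 108 \left(-80\right)\right) - 29676 = \left(158 - 8640\right) - 29676 = -8482 - 29676 = -38158$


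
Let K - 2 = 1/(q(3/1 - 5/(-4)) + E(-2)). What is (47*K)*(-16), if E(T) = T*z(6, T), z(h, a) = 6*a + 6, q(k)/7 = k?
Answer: -254176/167 ≈ -1522.0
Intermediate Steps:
q(k) = 7*k
z(h, a) = 6 + 6*a
E(T) = T*(6 + 6*T)
K = 338/167 (K = 2 + 1/(7*(3/1 - 5/(-4)) + 6*(-2)*(1 - 2)) = 2 + 1/(7*(3*1 - 5*(-1/4)) + 6*(-2)*(-1)) = 2 + 1/(7*(3 + 5/4) + 12) = 2 + 1/(7*(17/4) + 12) = 2 + 1/(119/4 + 12) = 2 + 1/(167/4) = 2 + 4/167 = 338/167 ≈ 2.0240)
(47*K)*(-16) = (47*(338/167))*(-16) = (15886/167)*(-16) = -254176/167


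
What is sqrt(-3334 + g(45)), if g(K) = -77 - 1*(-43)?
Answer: 2*I*sqrt(842) ≈ 58.034*I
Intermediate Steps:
g(K) = -34 (g(K) = -77 + 43 = -34)
sqrt(-3334 + g(45)) = sqrt(-3334 - 34) = sqrt(-3368) = 2*I*sqrt(842)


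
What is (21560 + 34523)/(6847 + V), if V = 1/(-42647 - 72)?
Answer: 2395809677/292496992 ≈ 8.1909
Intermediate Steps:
V = -1/42719 (V = 1/(-42719) = -1/42719 ≈ -2.3409e-5)
(21560 + 34523)/(6847 + V) = (21560 + 34523)/(6847 - 1/42719) = 56083/(292496992/42719) = 56083*(42719/292496992) = 2395809677/292496992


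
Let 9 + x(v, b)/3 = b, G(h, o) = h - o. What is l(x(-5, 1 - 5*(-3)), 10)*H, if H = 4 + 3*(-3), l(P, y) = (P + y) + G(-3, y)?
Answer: -90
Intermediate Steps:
x(v, b) = -27 + 3*b
l(P, y) = -3 + P (l(P, y) = (P + y) + (-3 - y) = -3 + P)
H = -5 (H = 4 - 9 = -5)
l(x(-5, 1 - 5*(-3)), 10)*H = (-3 + (-27 + 3*(1 - 5*(-3))))*(-5) = (-3 + (-27 + 3*(1 + 15)))*(-5) = (-3 + (-27 + 3*16))*(-5) = (-3 + (-27 + 48))*(-5) = (-3 + 21)*(-5) = 18*(-5) = -90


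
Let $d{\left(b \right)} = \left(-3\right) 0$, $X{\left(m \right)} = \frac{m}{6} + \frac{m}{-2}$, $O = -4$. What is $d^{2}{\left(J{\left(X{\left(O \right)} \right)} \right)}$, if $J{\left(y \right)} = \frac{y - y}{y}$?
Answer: $0$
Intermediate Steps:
$X{\left(m \right)} = - \frac{m}{3}$ ($X{\left(m \right)} = m \frac{1}{6} + m \left(- \frac{1}{2}\right) = \frac{m}{6} - \frac{m}{2} = - \frac{m}{3}$)
$J{\left(y \right)} = 0$ ($J{\left(y \right)} = \frac{0}{y} = 0$)
$d{\left(b \right)} = 0$
$d^{2}{\left(J{\left(X{\left(O \right)} \right)} \right)} = 0^{2} = 0$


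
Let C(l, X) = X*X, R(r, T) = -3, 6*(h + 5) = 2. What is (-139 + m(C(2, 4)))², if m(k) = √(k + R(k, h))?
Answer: (139 - √13)² ≈ 18332.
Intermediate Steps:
h = -14/3 (h = -5 + (⅙)*2 = -5 + ⅓ = -14/3 ≈ -4.6667)
C(l, X) = X²
m(k) = √(-3 + k) (m(k) = √(k - 3) = √(-3 + k))
(-139 + m(C(2, 4)))² = (-139 + √(-3 + 4²))² = (-139 + √(-3 + 16))² = (-139 + √13)²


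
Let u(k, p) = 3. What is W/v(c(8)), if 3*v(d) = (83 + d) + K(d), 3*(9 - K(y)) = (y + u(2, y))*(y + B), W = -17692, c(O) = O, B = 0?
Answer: -39807/53 ≈ -751.08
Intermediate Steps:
K(y) = 9 - y*(3 + y)/3 (K(y) = 9 - (y + 3)*(y + 0)/3 = 9 - (3 + y)*y/3 = 9 - y*(3 + y)/3)
v(d) = 92/3 - d**2/9 (v(d) = ((83 + d) + (9 - d - d**2/3))/3 = (92 - d**2/3)/3 = 92/3 - d**2/9)
W/v(c(8)) = -17692/(92/3 - 1/9*8**2) = -17692/(92/3 - 1/9*64) = -17692/(92/3 - 64/9) = -17692/212/9 = -17692*9/212 = -39807/53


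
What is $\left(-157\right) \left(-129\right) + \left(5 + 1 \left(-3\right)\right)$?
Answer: $20255$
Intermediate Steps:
$\left(-157\right) \left(-129\right) + \left(5 + 1 \left(-3\right)\right) = 20253 + \left(5 - 3\right) = 20253 + 2 = 20255$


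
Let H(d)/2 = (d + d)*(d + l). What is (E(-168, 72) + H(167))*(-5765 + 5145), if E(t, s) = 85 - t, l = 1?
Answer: -69735740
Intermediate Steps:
H(d) = 4*d*(1 + d) (H(d) = 2*((d + d)*(d + 1)) = 2*((2*d)*(1 + d)) = 2*(2*d*(1 + d)) = 4*d*(1 + d))
(E(-168, 72) + H(167))*(-5765 + 5145) = ((85 - 1*(-168)) + 4*167*(1 + 167))*(-5765 + 5145) = ((85 + 168) + 4*167*168)*(-620) = (253 + 112224)*(-620) = 112477*(-620) = -69735740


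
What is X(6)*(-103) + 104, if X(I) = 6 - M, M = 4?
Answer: -102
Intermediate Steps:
X(I) = 2 (X(I) = 6 - 1*4 = 6 - 4 = 2)
X(6)*(-103) + 104 = 2*(-103) + 104 = -206 + 104 = -102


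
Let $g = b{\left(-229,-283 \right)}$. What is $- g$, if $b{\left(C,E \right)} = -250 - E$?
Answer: $-33$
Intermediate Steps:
$g = 33$ ($g = -250 - -283 = -250 + 283 = 33$)
$- g = \left(-1\right) 33 = -33$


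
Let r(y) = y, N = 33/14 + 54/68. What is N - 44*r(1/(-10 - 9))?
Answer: 12361/2261 ≈ 5.4670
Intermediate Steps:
N = 375/119 (N = 33*(1/14) + 54*(1/68) = 33/14 + 27/34 = 375/119 ≈ 3.1513)
N - 44*r(1/(-10 - 9)) = 375/119 - 44/(-10 - 9) = 375/119 - 44/(-19) = 375/119 - 44*(-1/19) = 375/119 + 44/19 = 12361/2261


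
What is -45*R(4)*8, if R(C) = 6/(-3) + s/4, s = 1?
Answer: 630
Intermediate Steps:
R(C) = -7/4 (R(C) = 6/(-3) + 1/4 = 6*(-1/3) + 1*(1/4) = -2 + 1/4 = -7/4)
-45*R(4)*8 = -45*(-7/4)*8 = (315/4)*8 = 630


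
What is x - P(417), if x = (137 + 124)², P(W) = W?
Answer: 67704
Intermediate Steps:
x = 68121 (x = 261² = 68121)
x - P(417) = 68121 - 1*417 = 68121 - 417 = 67704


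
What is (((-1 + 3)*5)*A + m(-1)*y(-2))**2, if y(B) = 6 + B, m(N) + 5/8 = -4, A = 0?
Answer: 1369/4 ≈ 342.25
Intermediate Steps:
m(N) = -37/8 (m(N) = -5/8 - 4 = -37/8)
(((-1 + 3)*5)*A + m(-1)*y(-2))**2 = (((-1 + 3)*5)*0 - 37*(6 - 2)/8)**2 = ((2*5)*0 - 37/8*4)**2 = (10*0 - 37/2)**2 = (0 - 37/2)**2 = (-37/2)**2 = 1369/4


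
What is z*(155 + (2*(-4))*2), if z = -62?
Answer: -8618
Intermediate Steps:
z*(155 + (2*(-4))*2) = -62*(155 + (2*(-4))*2) = -62*(155 - 8*2) = -62*(155 - 16) = -62*139 = -8618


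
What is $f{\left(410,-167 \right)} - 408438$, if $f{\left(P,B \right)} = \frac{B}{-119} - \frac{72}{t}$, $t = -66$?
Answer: $- \frac{534642077}{1309} \approx -4.0844 \cdot 10^{5}$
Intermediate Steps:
$f{\left(P,B \right)} = \frac{12}{11} - \frac{B}{119}$ ($f{\left(P,B \right)} = \frac{B}{-119} - \frac{72}{-66} = B \left(- \frac{1}{119}\right) - - \frac{12}{11} = - \frac{B}{119} + \frac{12}{11} = \frac{12}{11} - \frac{B}{119}$)
$f{\left(410,-167 \right)} - 408438 = \left(\frac{12}{11} - - \frac{167}{119}\right) - 408438 = \left(\frac{12}{11} + \frac{167}{119}\right) - 408438 = \frac{3265}{1309} - 408438 = - \frac{534642077}{1309}$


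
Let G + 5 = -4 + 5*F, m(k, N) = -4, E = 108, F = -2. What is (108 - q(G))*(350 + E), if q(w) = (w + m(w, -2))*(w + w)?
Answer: -350828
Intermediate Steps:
G = -19 (G = -5 + (-4 + 5*(-2)) = -5 + (-4 - 10) = -5 - 14 = -19)
q(w) = 2*w*(-4 + w) (q(w) = (w - 4)*(w + w) = (-4 + w)*(2*w) = 2*w*(-4 + w))
(108 - q(G))*(350 + E) = (108 - 2*(-19)*(-4 - 19))*(350 + 108) = (108 - 2*(-19)*(-23))*458 = (108 - 1*874)*458 = (108 - 874)*458 = -766*458 = -350828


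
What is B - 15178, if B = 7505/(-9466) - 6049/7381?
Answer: -1060577445427/69868546 ≈ -15180.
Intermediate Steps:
B = -112654239/69868546 (B = 7505*(-1/9466) - 6049*1/7381 = -7505/9466 - 6049/7381 = -112654239/69868546 ≈ -1.6124)
B - 15178 = -112654239/69868546 - 15178 = -1060577445427/69868546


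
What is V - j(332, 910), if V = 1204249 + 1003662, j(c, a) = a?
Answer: 2207001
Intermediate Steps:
V = 2207911
V - j(332, 910) = 2207911 - 1*910 = 2207911 - 910 = 2207001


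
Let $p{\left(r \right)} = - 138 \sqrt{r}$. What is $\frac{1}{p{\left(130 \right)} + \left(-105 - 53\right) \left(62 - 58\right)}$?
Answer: $\frac{79}{259537} - \frac{69 \sqrt{130}}{1038148} \approx -0.00045342$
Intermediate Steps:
$\frac{1}{p{\left(130 \right)} + \left(-105 - 53\right) \left(62 - 58\right)} = \frac{1}{- 138 \sqrt{130} + \left(-105 - 53\right) \left(62 - 58\right)} = \frac{1}{- 138 \sqrt{130} - 632} = \frac{1}{-632 - 138 \sqrt{130}}$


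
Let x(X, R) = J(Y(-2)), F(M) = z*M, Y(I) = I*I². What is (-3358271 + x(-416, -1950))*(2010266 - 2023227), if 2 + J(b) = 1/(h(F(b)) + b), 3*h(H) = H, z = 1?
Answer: 1392850482179/32 ≈ 4.3527e+10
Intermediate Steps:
Y(I) = I³
F(M) = M (F(M) = 1*M = M)
h(H) = H/3
J(b) = -2 + 3/(4*b) (J(b) = -2 + 1/(b/3 + b) = -2 + 1/(4*b/3) = -2 + 3/(4*b))
x(X, R) = -67/32 (x(X, R) = -2 + 3/(4*((-2)³)) = -2 + (¾)/(-8) = -2 + (¾)*(-⅛) = -2 - 3/32 = -67/32)
(-3358271 + x(-416, -1950))*(2010266 - 2023227) = (-3358271 - 67/32)*(2010266 - 2023227) = -107464739/32*(-12961) = 1392850482179/32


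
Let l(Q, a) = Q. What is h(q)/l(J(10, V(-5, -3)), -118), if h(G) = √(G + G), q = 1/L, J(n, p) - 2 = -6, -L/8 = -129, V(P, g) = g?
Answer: -√129/1032 ≈ -0.011006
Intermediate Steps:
L = 1032 (L = -8*(-129) = 1032)
J(n, p) = -4 (J(n, p) = 2 - 6 = -4)
q = 1/1032 ≈ 0.00096899
h(G) = √2*√G (h(G) = √(2*G) = √2*√G)
h(q)/l(J(10, V(-5, -3)), -118) = (√2*√(1/1032))/(-4) = (√2*(√258/516))*(-¼) = (√129/258)*(-¼) = -√129/1032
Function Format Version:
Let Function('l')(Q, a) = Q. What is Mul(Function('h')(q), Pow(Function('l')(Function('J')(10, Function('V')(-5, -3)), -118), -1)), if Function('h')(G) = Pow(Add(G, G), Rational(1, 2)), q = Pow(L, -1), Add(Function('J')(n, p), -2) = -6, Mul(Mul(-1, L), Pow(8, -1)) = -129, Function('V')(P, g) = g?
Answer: Mul(Rational(-1, 1032), Pow(129, Rational(1, 2))) ≈ -0.011006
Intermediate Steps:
L = 1032 (L = Mul(-8, -129) = 1032)
Function('J')(n, p) = -4 (Function('J')(n, p) = Add(2, -6) = -4)
q = Rational(1, 1032) (q = Pow(1032, -1) = Rational(1, 1032) ≈ 0.00096899)
Function('h')(G) = Mul(Pow(2, Rational(1, 2)), Pow(G, Rational(1, 2))) (Function('h')(G) = Pow(Mul(2, G), Rational(1, 2)) = Mul(Pow(2, Rational(1, 2)), Pow(G, Rational(1, 2))))
Mul(Function('h')(q), Pow(Function('l')(Function('J')(10, Function('V')(-5, -3)), -118), -1)) = Mul(Mul(Pow(2, Rational(1, 2)), Pow(Rational(1, 1032), Rational(1, 2))), Pow(-4, -1)) = Mul(Mul(Pow(2, Rational(1, 2)), Mul(Rational(1, 516), Pow(258, Rational(1, 2)))), Rational(-1, 4)) = Mul(Mul(Rational(1, 258), Pow(129, Rational(1, 2))), Rational(-1, 4)) = Mul(Rational(-1, 1032), Pow(129, Rational(1, 2)))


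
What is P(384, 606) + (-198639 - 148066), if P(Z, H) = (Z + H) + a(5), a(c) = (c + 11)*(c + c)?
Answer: -345555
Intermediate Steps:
a(c) = 2*c*(11 + c) (a(c) = (11 + c)*(2*c) = 2*c*(11 + c))
P(Z, H) = 160 + H + Z (P(Z, H) = (Z + H) + 2*5*(11 + 5) = (H + Z) + 2*5*16 = (H + Z) + 160 = 160 + H + Z)
P(384, 606) + (-198639 - 148066) = (160 + 606 + 384) + (-198639 - 148066) = 1150 - 346705 = -345555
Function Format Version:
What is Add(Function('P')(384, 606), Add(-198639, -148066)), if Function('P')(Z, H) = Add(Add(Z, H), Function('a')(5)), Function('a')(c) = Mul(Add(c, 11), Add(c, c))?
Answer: -345555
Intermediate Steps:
Function('a')(c) = Mul(2, c, Add(11, c)) (Function('a')(c) = Mul(Add(11, c), Mul(2, c)) = Mul(2, c, Add(11, c)))
Function('P')(Z, H) = Add(160, H, Z) (Function('P')(Z, H) = Add(Add(Z, H), Mul(2, 5, Add(11, 5))) = Add(Add(H, Z), Mul(2, 5, 16)) = Add(Add(H, Z), 160) = Add(160, H, Z))
Add(Function('P')(384, 606), Add(-198639, -148066)) = Add(Add(160, 606, 384), Add(-198639, -148066)) = Add(1150, -346705) = -345555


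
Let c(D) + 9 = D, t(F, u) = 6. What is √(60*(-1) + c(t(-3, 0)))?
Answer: 3*I*√7 ≈ 7.9373*I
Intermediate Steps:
c(D) = -9 + D
√(60*(-1) + c(t(-3, 0))) = √(60*(-1) + (-9 + 6)) = √(-60 - 3) = √(-63) = 3*I*√7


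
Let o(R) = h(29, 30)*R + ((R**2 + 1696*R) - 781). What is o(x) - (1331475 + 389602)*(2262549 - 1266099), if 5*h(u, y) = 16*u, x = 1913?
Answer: -8574800479438/5 ≈ -1.7150e+12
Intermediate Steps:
h(u, y) = 16*u/5 (h(u, y) = (16*u)/5 = 16*u/5)
o(R) = -781 + R**2 + 8944*R/5 (o(R) = ((16/5)*29)*R + ((R**2 + 1696*R) - 781) = 464*R/5 + (-781 + R**2 + 1696*R) = -781 + R**2 + 8944*R/5)
o(x) - (1331475 + 389602)*(2262549 - 1266099) = (-781 + 1913**2 + (8944/5)*1913) - (1331475 + 389602)*(2262549 - 1266099) = (-781 + 3659569 + 17109872/5) - 1721077*996450 = 35403812/5 - 1*1714967176650 = 35403812/5 - 1714967176650 = -8574800479438/5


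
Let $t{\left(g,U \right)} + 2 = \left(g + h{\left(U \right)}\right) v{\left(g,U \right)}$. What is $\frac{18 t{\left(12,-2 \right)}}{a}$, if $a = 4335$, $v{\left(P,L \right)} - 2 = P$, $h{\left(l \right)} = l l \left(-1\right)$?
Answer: $\frac{132}{289} \approx 0.45675$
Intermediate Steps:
$h{\left(l \right)} = - l^{2}$ ($h{\left(l \right)} = l^{2} \left(-1\right) = - l^{2}$)
$v{\left(P,L \right)} = 2 + P$
$t{\left(g,U \right)} = -2 + \left(2 + g\right) \left(g - U^{2}\right)$ ($t{\left(g,U \right)} = -2 + \left(g - U^{2}\right) \left(2 + g\right) = -2 + \left(2 + g\right) \left(g - U^{2}\right)$)
$\frac{18 t{\left(12,-2 \right)}}{a} = \frac{18 \left(-2 + 12 \left(2 + 12\right) - \left(-2\right)^{2} \left(2 + 12\right)\right)}{4335} = 18 \left(-2 + 12 \cdot 14 - 4 \cdot 14\right) \frac{1}{4335} = 18 \left(-2 + 168 - 56\right) \frac{1}{4335} = 18 \cdot 110 \cdot \frac{1}{4335} = 1980 \cdot \frac{1}{4335} = \frac{132}{289}$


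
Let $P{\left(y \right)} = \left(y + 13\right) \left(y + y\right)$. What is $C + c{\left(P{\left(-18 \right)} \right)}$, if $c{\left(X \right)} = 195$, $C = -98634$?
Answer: $-98439$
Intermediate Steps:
$P{\left(y \right)} = 2 y \left(13 + y\right)$ ($P{\left(y \right)} = \left(13 + y\right) 2 y = 2 y \left(13 + y\right)$)
$C + c{\left(P{\left(-18 \right)} \right)} = -98634 + 195 = -98439$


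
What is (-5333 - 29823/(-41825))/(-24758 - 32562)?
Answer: 111511451/1198704500 ≈ 0.093027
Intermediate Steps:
(-5333 - 29823/(-41825))/(-24758 - 32562) = (-5333 - 29823*(-1/41825))/(-57320) = (-5333 + 29823/41825)*(-1/57320) = -223022902/41825*(-1/57320) = 111511451/1198704500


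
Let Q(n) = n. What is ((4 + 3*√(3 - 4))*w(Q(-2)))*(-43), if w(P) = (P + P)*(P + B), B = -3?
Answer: -3440 - 2580*I ≈ -3440.0 - 2580.0*I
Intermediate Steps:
w(P) = 2*P*(-3 + P) (w(P) = (P + P)*(P - 3) = (2*P)*(-3 + P) = 2*P*(-3 + P))
((4 + 3*√(3 - 4))*w(Q(-2)))*(-43) = ((4 + 3*√(3 - 4))*(2*(-2)*(-3 - 2)))*(-43) = ((4 + 3*√(-1))*(2*(-2)*(-5)))*(-43) = ((4 + 3*I)*20)*(-43) = (80 + 60*I)*(-43) = -3440 - 2580*I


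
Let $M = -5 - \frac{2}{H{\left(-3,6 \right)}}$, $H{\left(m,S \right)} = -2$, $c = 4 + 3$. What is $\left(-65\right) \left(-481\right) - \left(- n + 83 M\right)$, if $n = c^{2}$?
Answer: $31646$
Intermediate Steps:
$c = 7$
$n = 49$ ($n = 7^{2} = 49$)
$M = -4$ ($M = -5 - \frac{2}{-2} = -5 - -1 = -5 + 1 = -4$)
$\left(-65\right) \left(-481\right) - \left(- n + 83 M\right) = \left(-65\right) \left(-481\right) + \left(49 - -332\right) = 31265 + \left(49 + 332\right) = 31265 + 381 = 31646$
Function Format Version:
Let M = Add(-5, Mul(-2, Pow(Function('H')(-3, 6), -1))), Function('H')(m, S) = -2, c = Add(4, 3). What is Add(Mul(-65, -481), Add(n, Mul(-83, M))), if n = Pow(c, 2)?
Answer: 31646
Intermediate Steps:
c = 7
n = 49 (n = Pow(7, 2) = 49)
M = -4 (M = Add(-5, Mul(-2, Pow(-2, -1))) = Add(-5, Mul(-2, Rational(-1, 2))) = Add(-5, 1) = -4)
Add(Mul(-65, -481), Add(n, Mul(-83, M))) = Add(Mul(-65, -481), Add(49, Mul(-83, -4))) = Add(31265, Add(49, 332)) = Add(31265, 381) = 31646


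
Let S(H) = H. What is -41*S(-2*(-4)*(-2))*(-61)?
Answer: -40016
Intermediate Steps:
-41*S(-2*(-4)*(-2))*(-61) = -41*(-2*(-4))*(-2)*(-61) = -328*(-2)*(-61) = -41*(-16)*(-61) = 656*(-61) = -40016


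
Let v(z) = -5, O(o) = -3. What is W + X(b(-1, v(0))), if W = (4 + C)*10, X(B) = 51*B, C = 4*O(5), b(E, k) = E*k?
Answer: 175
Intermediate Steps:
C = -12 (C = 4*(-3) = -12)
W = -80 (W = (4 - 12)*10 = -8*10 = -80)
W + X(b(-1, v(0))) = -80 + 51*(-1*(-5)) = -80 + 51*5 = -80 + 255 = 175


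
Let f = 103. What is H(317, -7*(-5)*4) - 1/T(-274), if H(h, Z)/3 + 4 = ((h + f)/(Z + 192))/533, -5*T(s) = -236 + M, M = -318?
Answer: -294147557/24508406 ≈ -12.002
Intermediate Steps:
T(s) = 554/5 (T(s) = -(-236 - 318)/5 = -⅕*(-554) = 554/5)
H(h, Z) = -12 + 3*(103 + h)/(533*(192 + Z)) (H(h, Z) = -12 + 3*(((h + 103)/(Z + 192))/533) = -12 + 3*(((103 + h)/(192 + Z))*(1/533)) = -12 + 3*((103 + h)/(533*(192 + Z))) = -12 + 3*(103 + h)/(533*(192 + Z)))
H(317, -7*(-5)*4) - 1/T(-274) = 3*(-409241 + 317 - 2132*(-7*(-5))*4)/(533*(192 - 7*(-5)*4)) - 1/554/5 = 3*(-409241 + 317 - 74620*4)/(533*(192 + 35*4)) - 1*5/554 = 3*(-409241 + 317 - 2132*140)/(533*(192 + 140)) - 5/554 = (3/533)*(-409241 + 317 - 298480)/332 - 5/554 = (3/533)*(1/332)*(-707404) - 5/554 = -530553/44239 - 5/554 = -294147557/24508406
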